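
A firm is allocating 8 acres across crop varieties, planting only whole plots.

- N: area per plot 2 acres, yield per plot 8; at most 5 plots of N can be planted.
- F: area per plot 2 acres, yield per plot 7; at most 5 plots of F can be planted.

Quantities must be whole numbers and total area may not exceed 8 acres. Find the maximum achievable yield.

Take 4×N: area 8 ≤ 8, yield 4·8 = 32.
No other integer combination yields more.

32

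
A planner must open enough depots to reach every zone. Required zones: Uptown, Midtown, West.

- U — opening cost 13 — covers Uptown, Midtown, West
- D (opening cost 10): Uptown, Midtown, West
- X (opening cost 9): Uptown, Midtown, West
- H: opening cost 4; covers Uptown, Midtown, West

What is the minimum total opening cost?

4

H alone covers Uptown, Midtown, West — every zone.
Total opening cost: 4.
No cover costs less than 4.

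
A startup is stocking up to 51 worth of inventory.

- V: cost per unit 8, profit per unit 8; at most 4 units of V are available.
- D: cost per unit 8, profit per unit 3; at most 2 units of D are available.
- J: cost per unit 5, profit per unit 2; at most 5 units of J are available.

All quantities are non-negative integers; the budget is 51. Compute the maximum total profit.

This is a bounded integer knapsack.
4×V, 1×D, and 2×J: cost 50 ≤ 51, profit 4·8 + 1·3 + 2·2 = 39.
4×V and 3×J: cost 47 ≤ 51, profit 4·8 + 3·2 = 38.
Best is 39.

39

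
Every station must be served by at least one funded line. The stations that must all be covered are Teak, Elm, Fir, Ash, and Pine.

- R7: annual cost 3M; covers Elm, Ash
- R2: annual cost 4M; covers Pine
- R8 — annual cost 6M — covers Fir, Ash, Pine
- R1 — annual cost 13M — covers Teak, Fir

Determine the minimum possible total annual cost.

The greedy cost-per-new-station heuristic would pick R7, R8, and R1 for 22, but a cheaper cover exists.
Choose R7, R2, and R1: together they cover Teak, Elm, Fir, Ash, Pine — every station.
Total annual cost: 3 + 4 + 13 = 20.
No cover costs less than 20.

20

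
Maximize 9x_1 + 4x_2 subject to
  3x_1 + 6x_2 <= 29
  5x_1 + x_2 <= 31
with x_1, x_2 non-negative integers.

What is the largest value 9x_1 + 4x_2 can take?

Relaxing integrality, the LP optimum is 60.04 at (x_1,x_2) = (5.81, 1.93), which is not an integer point.
(x_1,x_2)=(6,1): 3·6+6·1=24≤29, 5·6+1·1=31≤31, objective 58.
(x_1,x_2)=(6,0): 3·6+6·0=18≤29, 5·6+1·0=30≤31, objective 54.
The best lattice point is (6,1), giving 58.

58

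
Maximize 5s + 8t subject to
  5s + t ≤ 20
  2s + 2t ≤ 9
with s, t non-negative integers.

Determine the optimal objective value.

Relaxing integrality, the LP optimum is 36.00 at (s,t) = (0, 4.5), which is not an integer point.
(s,t)=(0,4): 5·0+1·4=4≤20, 2·0+2·4=8≤9, objective 32.
(s,t)=(1,3): 5·1+1·3=8≤20, 2·1+2·3=8≤9, objective 29.
No feasible integer point exceeds 32.

32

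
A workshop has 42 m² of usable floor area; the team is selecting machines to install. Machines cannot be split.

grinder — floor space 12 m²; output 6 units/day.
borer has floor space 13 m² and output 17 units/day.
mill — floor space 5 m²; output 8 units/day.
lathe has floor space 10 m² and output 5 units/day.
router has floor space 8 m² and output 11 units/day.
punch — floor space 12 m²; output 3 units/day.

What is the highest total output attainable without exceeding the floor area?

42

borer + mill + lathe + router: floor space 13 + 5 + 10 + 8 = 36 ≤ 42, output 17 + 8 + 5 + 11 = 41.
grinder + borer + mill + router: floor space 12 + 13 + 5 + 8 = 38 ≤ 42, output 6 + 17 + 8 + 11 = 42.
Best is grinder, borer, mill, and router with total output 42.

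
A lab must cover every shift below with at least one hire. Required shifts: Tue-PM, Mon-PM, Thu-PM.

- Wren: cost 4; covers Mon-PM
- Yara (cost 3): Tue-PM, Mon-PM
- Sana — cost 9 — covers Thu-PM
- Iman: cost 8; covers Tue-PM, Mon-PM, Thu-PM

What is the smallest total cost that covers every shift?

The greedy cost-per-new-shift heuristic would pick Yara and Iman for 11, but a cheaper cover exists.
Iman alone covers Tue-PM, Mon-PM, Thu-PM — every shift.
Total cost: 8.
No cover costs less than 8.

8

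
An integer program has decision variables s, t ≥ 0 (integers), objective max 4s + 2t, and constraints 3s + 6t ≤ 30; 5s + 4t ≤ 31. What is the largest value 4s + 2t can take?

(s,t)=(6,0): 3·6+6·0=18≤30, 5·6+4·0=30≤31, objective 24.
(s,t)=(5,1): 3·5+6·1=21≤30, 5·5+4·1=29≤31, objective 22.
(s,t)=(5,0): 3·5+6·0=15≤30, 5·5+4·0=25≤31, objective 20.
No feasible integer point exceeds 24.

24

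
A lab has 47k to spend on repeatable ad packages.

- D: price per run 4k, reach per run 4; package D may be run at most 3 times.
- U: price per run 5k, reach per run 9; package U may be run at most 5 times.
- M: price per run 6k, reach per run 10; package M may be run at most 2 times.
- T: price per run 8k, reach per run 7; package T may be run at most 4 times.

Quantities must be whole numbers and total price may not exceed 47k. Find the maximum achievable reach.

73

U has the best ratio (9/5); taking only U gives at most 5×9 = 45 (stopped by the supply cap of 5).
Mixing does better — 2×D, 5×U, and 2×M: price 45 ≤ 47, reach 2·4 + 5·9 + 2·10 = 73.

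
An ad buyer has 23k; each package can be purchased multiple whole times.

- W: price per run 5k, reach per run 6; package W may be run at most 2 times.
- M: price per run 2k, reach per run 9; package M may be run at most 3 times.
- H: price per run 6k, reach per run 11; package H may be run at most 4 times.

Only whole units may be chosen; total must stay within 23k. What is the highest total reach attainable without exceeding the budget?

55

This is a bounded integer knapsack.
2×M and 3×H: price 22 ≤ 23, reach 2·9 + 3·11 = 51.
1×W, 3×M, and 2×H: price 23 ≤ 23, reach 1·6 + 3·9 + 2·11 = 55.
Best is 55.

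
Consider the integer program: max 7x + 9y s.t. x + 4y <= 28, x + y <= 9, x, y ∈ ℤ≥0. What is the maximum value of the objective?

75

(x,y)=(3,6): 1·3+4·6=27≤28, 1·3+1·6=9≤9, objective 75.
(x,y)=(4,5): 1·4+4·5=24≤28, 1·4+1·5=9≤9, objective 73.
(x,y)=(2,6): 1·2+4·6=26≤28, 1·2+1·6=8≤9, objective 68.
No feasible integer point exceeds 75.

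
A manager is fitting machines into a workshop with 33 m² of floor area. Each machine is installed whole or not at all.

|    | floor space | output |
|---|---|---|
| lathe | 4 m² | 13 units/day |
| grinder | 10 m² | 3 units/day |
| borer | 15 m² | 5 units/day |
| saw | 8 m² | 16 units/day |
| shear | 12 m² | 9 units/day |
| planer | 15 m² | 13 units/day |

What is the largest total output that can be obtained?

42

Allowing fractional choices, the relaxed optimum would be about 46.5, but machines are indivisible.
lathe + saw + planer: floor space 4 + 8 + 15 = 27 ≤ 33, output 13 + 16 + 13 = 42.
lathe + shear + planer: floor space 4 + 12 + 15 = 31 ≤ 33, output 13 + 9 + 13 = 35.
lathe + saw + shear: floor space 4 + 8 + 12 = 24 ≤ 33, output 13 + 16 + 9 = 38.
Best is lathe, saw, and planer with total output 42.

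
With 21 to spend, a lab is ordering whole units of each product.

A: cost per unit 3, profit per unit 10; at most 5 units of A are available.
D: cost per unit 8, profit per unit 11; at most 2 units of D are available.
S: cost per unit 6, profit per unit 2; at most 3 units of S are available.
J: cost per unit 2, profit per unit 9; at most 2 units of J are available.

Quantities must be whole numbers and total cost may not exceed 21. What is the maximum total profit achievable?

This is a bounded integer knapsack.
J has the best ratio (9/2); taking only J gives at most 2×9 = 18 (stopped by the supply cap of 2).
Mixing does better — 5×A and 2×J: cost 19 ≤ 21, profit 5·10 + 2·9 = 68.

68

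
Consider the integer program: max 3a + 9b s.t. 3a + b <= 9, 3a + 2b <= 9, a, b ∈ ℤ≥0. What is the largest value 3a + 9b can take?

The continuous relaxation peaks at (0, 4.5) with value 40.50; rounding to a feasible lattice point costs some objective.
(a,b)=(0,4) is feasible, giving 36.
(a,b)=(1,3) is feasible, giving 30.
(a,b)=(0,3) is feasible, giving 27.
Maximum is 36 at (a,b)=(0,4).

36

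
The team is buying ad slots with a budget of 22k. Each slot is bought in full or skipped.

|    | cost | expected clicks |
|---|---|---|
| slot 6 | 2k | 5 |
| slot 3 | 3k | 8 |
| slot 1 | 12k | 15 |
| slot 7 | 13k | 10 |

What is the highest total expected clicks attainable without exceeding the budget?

Take slot 6, slot 3, and slot 1: cost 2 + 3 + 12 = 17 ≤ 22, expected clicks 5 + 8 + 15 = 28.
No other feasible combination does better.

28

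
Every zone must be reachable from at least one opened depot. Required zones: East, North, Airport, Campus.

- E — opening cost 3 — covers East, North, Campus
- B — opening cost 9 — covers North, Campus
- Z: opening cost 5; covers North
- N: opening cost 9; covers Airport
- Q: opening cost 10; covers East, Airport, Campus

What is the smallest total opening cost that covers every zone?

12

Choose E and N: together they cover East, North, Airport, Campus — every zone.
Total opening cost: 3 + 9 = 12.
No cover costs less than 12.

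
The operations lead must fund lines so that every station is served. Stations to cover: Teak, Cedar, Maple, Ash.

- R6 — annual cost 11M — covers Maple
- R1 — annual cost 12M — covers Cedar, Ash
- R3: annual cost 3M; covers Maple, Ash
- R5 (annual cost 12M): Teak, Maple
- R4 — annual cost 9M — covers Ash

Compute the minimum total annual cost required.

24

The greedy cost-per-new-station heuristic would pick R3, R1, and R5 for 27, but a cheaper cover exists.
Choose R1 and R5: together they cover Teak, Cedar, Maple, Ash — every station.
Total annual cost: 12 + 12 = 24.
No cover costs less than 24.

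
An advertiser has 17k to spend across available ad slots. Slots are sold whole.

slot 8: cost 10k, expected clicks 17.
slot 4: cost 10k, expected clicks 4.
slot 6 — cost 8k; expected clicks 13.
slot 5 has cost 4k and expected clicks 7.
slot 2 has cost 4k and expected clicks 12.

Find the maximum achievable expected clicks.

This is an integer program with binary decision variables.
Allowing fractional choices, the relaxed optimum would be about 34.3, but ad slots are indivisible.
slot 6 + slot 5 + slot 2: cost 8 + 4 + 4 = 16 ≤ 17, expected clicks 13 + 7 + 12 = 32.
slot 8 + slot 2: cost 10 + 4 = 14 ≤ 17, expected clicks 17 + 12 = 29.
Best is slot 6, slot 5, and slot 2 with total expected clicks 32.

32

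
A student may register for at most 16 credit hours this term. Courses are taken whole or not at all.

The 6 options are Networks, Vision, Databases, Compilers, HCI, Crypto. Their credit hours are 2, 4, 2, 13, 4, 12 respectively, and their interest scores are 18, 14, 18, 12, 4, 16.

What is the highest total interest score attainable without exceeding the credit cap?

Allowing fractional choices, the relaxed optimum would be about 60.7, but courses are indivisible.
Networks + Vision + Databases + HCI: credit hours 2 + 4 + 2 + 4 = 12 ≤ 16, interest score 18 + 14 + 18 + 4 = 54.
Networks + Databases + Crypto: credit hours 2 + 2 + 12 = 16 ≤ 16, interest score 18 + 18 + 16 = 52.
Networks + Vision + Databases: credit hours 2 + 4 + 2 = 8 ≤ 16, interest score 18 + 14 + 18 = 50.
Best is Networks, Vision, Databases, and HCI with total interest score 54.

54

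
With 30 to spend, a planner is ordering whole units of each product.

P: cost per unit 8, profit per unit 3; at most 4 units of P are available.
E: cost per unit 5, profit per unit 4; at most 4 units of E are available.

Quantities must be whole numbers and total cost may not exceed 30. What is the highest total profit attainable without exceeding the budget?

E has the best ratio (4/5); taking only E gives at most 4×4 = 16 (stopped by the supply cap of 4).
Mixing does better — 1×P and 4×E: cost 28 ≤ 30, profit 1·3 + 4·4 = 19.

19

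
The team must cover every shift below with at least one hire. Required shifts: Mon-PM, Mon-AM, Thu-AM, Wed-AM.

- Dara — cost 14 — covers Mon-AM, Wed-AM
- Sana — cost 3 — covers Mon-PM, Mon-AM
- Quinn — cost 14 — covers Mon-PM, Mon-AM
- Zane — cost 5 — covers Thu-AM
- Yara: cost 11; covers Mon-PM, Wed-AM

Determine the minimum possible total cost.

Choose Sana, Zane, and Yara: together they cover Mon-PM, Mon-AM, Thu-AM, Wed-AM — every shift.
Total cost: 3 + 5 + 11 = 19.
No cover costs less than 19.

19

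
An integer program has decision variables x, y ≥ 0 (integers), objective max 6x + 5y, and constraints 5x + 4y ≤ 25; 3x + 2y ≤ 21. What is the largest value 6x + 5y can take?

(x,y)=(1,5): 5·1+4·5=25≤25, 3·1+2·5=13≤21, objective 31.
(x,y)=(0,6): 5·0+4·6=24≤25, 3·0+2·6=12≤21, objective 30.
Maximum is 31 at (x,y)=(1,5).

31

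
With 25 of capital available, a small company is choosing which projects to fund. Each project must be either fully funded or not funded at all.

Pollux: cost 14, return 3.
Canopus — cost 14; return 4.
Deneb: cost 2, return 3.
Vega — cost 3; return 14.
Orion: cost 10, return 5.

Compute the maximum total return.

Allowing fractional choices, the relaxed optimum would be about 24.9, but projects are indivisible.
Deneb + Vega + Orion: cost 2 + 3 + 10 = 15 ≤ 25, return 3 + 14 + 5 = 22.
Canopus + Deneb + Vega: cost 14 + 2 + 3 = 19 ≤ 25, return 4 + 3 + 14 = 21.
Best is Deneb, Vega, and Orion with total return 22.

22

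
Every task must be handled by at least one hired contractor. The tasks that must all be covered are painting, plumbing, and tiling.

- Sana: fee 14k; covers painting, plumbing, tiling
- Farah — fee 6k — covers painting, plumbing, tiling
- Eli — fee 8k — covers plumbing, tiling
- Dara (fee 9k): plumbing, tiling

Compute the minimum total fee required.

This is an integer covering problem.
Farah alone covers painting, plumbing, tiling — every task.
Total fee: 6.
No cover costs less than 6.

6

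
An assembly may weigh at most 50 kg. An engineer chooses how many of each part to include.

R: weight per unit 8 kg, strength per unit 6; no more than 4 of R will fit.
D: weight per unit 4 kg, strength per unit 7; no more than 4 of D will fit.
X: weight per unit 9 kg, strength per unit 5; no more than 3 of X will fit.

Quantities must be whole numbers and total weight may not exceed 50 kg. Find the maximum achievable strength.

4×R and 4×D: weight 48 ≤ 50, strength 4·6 + 4·7 = 52.
3×R, 4×D, and 1×X: weight 49 ≤ 50, strength 3·6 + 4·7 + 1·5 = 51.
Best is 52.

52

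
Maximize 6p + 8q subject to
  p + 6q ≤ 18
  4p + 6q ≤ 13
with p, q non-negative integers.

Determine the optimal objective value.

(p,q)=(3,0): 1·3+6·0=3≤18, 4·3+6·0=12≤13, objective 18.
(p,q)=(2,0): 1·2+6·0=2≤18, 4·2+6·0=8≤13, objective 12.
Maximum is 18 at (p,q)=(3,0).

18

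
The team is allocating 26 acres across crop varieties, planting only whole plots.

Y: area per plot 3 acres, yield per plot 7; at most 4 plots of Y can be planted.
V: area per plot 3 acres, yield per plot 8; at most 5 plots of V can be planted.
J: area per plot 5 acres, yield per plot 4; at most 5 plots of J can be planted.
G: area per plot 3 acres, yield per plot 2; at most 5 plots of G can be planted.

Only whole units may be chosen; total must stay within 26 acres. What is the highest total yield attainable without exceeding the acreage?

61

V has the best ratio (8/3); taking only V gives at most 5×8 = 40 (stopped by the supply cap of 5).
Mixing does better — 3×Y and 5×V: area 24 ≤ 26, yield 3·7 + 5·8 = 61.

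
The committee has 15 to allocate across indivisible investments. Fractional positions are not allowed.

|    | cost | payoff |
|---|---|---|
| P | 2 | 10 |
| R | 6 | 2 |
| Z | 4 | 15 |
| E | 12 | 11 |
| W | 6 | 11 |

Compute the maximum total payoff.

36

Treat it as a binary knapsack problem.
Take P, Z, and W: cost 2 + 4 + 6 = 12 ≤ 15, payoff 10 + 15 + 11 = 36.
No other feasible combination does better.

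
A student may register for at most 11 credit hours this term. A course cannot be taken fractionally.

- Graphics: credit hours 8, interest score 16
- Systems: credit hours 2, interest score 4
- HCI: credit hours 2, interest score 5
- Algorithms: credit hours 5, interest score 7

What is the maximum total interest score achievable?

21

Allowing fractional choices, the relaxed optimum would be about 23.0, but courses are indivisible.
Graphics + HCI: credit hours 8 + 2 = 10 ≤ 11, interest score 16 + 5 = 21.
Graphics + Systems: credit hours 8 + 2 = 10 ≤ 11, interest score 16 + 4 = 20.
Best is Graphics and HCI with total interest score 21.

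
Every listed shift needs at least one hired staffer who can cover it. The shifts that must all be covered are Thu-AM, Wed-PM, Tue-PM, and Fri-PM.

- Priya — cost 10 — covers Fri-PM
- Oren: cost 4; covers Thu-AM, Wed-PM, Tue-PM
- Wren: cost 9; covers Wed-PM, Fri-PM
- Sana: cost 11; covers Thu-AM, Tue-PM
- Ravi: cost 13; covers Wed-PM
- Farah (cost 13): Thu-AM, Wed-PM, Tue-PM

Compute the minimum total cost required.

13

Choose Oren and Wren: together they cover Thu-AM, Wed-PM, Tue-PM, Fri-PM — every shift.
Total cost: 4 + 9 = 13.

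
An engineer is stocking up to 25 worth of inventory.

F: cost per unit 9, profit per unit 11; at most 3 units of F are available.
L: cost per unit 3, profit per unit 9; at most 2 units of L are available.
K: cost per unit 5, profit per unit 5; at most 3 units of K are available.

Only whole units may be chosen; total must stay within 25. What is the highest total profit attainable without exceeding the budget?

40

This is a bounded integer knapsack.
1×F, 2×L, and 2×K: cost 25 ≤ 25, profit 1·11 + 2·9 + 2·5 = 39.
2×F and 2×L: cost 24 ≤ 25, profit 2·11 + 2·9 = 40.
Best is 40.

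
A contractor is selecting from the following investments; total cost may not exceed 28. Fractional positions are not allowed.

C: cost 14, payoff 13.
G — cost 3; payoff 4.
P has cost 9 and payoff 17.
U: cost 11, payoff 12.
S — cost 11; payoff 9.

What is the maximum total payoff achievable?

Take C, G, and P: cost 14 + 3 + 9 = 26 ≤ 28, payoff 13 + 4 + 17 = 34.
No other feasible combination does better.

34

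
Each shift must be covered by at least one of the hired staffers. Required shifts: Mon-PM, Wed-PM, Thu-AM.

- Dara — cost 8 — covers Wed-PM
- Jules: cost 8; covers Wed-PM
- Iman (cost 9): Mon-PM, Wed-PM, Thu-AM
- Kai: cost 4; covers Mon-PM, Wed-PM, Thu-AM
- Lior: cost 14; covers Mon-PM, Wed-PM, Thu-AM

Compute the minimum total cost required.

Kai alone covers Mon-PM, Wed-PM, Thu-AM — every shift.
Total cost: 4.

4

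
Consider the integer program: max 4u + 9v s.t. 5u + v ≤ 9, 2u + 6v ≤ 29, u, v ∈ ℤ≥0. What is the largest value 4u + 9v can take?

The continuous relaxation peaks at (0.893, 4.54) with value 44.39; rounding to a feasible lattice point costs some objective.
(u,v)=(1,4) is feasible, giving 40.
(u,v)=(0,4) is feasible, giving 36.
(u,v)=(1,3) is feasible, giving 31.
Maximum is 40 at (u,v)=(1,4).

40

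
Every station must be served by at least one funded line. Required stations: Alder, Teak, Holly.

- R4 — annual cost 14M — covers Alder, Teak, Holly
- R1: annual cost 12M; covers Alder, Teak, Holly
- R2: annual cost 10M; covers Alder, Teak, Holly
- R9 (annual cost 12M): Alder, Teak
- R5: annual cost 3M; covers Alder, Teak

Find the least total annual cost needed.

10

This is a weighted set-cover instance.
The greedy cost-per-new-station heuristic would pick R5 and R2 for 13, but a cheaper cover exists.
R2 alone covers Alder, Teak, Holly — every station.
Total annual cost: 10.
No cover costs less than 10.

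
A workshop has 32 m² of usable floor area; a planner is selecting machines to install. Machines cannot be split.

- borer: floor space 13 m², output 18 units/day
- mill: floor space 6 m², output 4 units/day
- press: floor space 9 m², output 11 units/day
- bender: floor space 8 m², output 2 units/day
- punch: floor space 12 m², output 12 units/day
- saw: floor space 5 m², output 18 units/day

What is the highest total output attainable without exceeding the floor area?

Take borer, punch, and saw: floor space 13 + 12 + 5 = 30 ≤ 32, output 18 + 12 + 18 = 48.
No other feasible combination does better.

48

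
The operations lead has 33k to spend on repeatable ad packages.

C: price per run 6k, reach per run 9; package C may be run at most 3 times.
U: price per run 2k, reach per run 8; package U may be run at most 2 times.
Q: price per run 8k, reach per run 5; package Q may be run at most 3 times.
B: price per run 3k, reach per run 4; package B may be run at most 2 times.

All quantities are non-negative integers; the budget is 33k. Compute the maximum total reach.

52

U has the best ratio (8/2); taking only U gives at most 2×8 = 16 (stopped by the supply cap of 2).
Mixing does better — 3×C, 2×U, 1×Q, and 1×B: price 33 ≤ 33, reach 3·9 + 2·8 + 1·5 + 1·4 = 52.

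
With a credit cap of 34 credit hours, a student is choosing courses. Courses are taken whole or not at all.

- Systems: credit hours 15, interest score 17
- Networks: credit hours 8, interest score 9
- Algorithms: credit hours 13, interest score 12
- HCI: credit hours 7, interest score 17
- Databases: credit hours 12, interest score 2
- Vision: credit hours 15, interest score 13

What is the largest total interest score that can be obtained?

Networks + HCI + Vision: credit hours 8 + 7 + 15 = 30 ≤ 34, interest score 9 + 17 + 13 = 39.
Systems + Networks + HCI: credit hours 15 + 8 + 7 = 30 ≤ 34, interest score 17 + 9 + 17 = 43.
Best is Systems, Networks, and HCI with total interest score 43.

43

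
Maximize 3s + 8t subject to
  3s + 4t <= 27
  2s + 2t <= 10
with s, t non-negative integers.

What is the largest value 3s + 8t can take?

40

(s,t)=(0,5): 3·0+4·5=20≤27, 2·0+2·5=10≤10, objective 40.
(s,t)=(1,4): 3·1+4·4=19≤27, 2·1+2·4=10≤10, objective 35.
The best lattice point is (0,5), giving 40.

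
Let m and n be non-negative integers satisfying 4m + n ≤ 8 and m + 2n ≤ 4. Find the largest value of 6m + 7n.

The continuous relaxation peaks at (1.71, 1.14) with value 18.29; rounding to a feasible lattice point costs some objective.
(m,n)=(0,2) is feasible, giving 14.
(m,n)=(1,1) is feasible, giving 13.
(m,n)=(2,0) is feasible, giving 12.
Maximum is 14 at (m,n)=(0,2).

14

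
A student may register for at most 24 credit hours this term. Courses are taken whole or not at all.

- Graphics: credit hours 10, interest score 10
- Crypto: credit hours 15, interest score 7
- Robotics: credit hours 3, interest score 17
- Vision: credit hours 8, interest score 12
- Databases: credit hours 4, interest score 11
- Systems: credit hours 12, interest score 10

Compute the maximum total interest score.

40

This is a 0-1 knapsack instance.
Graphics + Robotics + Vision: credit hours 10 + 3 + 8 = 21 ≤ 24, interest score 10 + 17 + 12 = 39.
Robotics + Vision + Databases: credit hours 3 + 8 + 4 = 15 ≤ 24, interest score 17 + 12 + 11 = 40.
Robotics + Vision + Systems: credit hours 3 + 8 + 12 = 23 ≤ 24, interest score 17 + 12 + 10 = 39.
Best is Robotics, Vision, and Databases with total interest score 40.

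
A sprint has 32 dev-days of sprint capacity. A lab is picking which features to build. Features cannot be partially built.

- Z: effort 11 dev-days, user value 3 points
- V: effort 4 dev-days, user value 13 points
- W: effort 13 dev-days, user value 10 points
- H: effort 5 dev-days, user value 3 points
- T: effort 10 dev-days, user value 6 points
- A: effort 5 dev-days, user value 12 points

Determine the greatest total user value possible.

41

V + W + T + A: effort 4 + 13 + 10 + 5 = 32 ≤ 32, user value 13 + 10 + 6 + 12 = 41.
V + W + H + A: effort 4 + 13 + 5 + 5 = 27 ≤ 32, user value 13 + 10 + 3 + 12 = 38.
Best is V, W, T, and A with total user value 41.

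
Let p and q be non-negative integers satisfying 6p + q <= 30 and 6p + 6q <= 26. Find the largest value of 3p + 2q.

12

The continuous relaxation peaks at (4.33, 0) with value 13.00; rounding to a feasible lattice point costs some objective.
(p,q)=(4,0): 6·4+1·0=24≤30, 6·4+6·0=24≤26, objective 12.
(p,q)=(3,1): 6·3+1·1=19≤30, 6·3+6·1=24≤26, objective 11.
(p,q)=(3,0): 6·3+1·0=18≤30, 6·3+6·0=18≤26, objective 9.
No feasible integer point exceeds 12.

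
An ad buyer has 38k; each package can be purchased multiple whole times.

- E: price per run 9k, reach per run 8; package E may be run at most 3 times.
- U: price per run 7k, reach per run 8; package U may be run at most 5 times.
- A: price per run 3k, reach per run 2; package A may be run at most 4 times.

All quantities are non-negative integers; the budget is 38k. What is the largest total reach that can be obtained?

42

5×U and 1×A: price 38 ≤ 38, reach 5·8 + 1·2 = 42.
5×U: price 35 ≤ 38, reach 5·8 = 40.
Best is 42.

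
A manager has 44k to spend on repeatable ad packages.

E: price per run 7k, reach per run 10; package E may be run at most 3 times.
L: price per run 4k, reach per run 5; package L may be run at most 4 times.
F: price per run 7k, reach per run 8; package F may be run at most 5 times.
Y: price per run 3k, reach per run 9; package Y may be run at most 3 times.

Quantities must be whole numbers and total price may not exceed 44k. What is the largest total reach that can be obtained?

73

3×E, 2×F, and 3×Y: price 44 ≤ 44, reach 3·10 + 2·8 + 3·9 = 73.
3×E, 3×L, and 3×Y: price 42 ≤ 44, reach 3·10 + 3·5 + 3·9 = 72.
Best is 73.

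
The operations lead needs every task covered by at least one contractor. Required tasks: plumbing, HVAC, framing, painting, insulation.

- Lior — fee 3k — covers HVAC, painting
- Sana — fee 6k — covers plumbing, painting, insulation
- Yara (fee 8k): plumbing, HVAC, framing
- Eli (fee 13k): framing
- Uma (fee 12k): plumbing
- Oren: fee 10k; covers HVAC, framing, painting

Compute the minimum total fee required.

14

The greedy cost-per-new-task heuristic would pick Lior, Sana, and Yara for 17, but a cheaper cover exists.
Choose Sana and Yara: together they cover plumbing, HVAC, framing, painting, insulation — every task.
Total fee: 6 + 8 = 14.
No cover costs less than 14.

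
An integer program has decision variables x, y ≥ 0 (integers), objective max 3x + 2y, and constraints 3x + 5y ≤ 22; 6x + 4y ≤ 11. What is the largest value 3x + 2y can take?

5

(x,y)=(1,1): 3·1+5·1=8≤22, 6·1+4·1=10≤11, objective 5.
(x,y)=(0,2): 3·0+5·2=10≤22, 6·0+4·2=8≤11, objective 4.
(x,y)=(1,0): 3·1+5·0=3≤22, 6·1+4·0=6≤11, objective 3.
Maximum is 5 at (x,y)=(1,1).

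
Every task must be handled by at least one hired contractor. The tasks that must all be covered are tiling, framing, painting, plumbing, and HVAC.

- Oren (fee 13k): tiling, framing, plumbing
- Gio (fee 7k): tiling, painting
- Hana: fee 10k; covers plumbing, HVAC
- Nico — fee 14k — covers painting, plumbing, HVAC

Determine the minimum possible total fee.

27

The greedy cost-per-new-task heuristic would pick Gio, Hana, and Oren for 30, but a cheaper cover exists.
Choose Oren and Nico: together they cover tiling, framing, painting, plumbing, HVAC — every task.
Total fee: 13 + 14 = 27.
No cover costs less than 27.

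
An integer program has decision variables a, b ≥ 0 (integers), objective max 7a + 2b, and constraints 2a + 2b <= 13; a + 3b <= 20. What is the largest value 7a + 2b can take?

Relaxing integrality, the LP optimum is 45.50 at (a,b) = (6.5, 0), which is not an integer point.
(a,b)=(6,0) is feasible, giving 42.
(a,b)=(5,1) is feasible, giving 37.
(a,b)=(5,0) is feasible, giving 35.
Maximum is 42 at (a,b)=(6,0).

42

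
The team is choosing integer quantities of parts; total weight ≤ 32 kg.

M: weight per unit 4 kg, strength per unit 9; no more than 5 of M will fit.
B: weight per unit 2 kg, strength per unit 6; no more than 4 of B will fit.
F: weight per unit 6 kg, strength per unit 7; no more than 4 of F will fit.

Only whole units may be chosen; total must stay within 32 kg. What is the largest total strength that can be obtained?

70

This is a bounded integer knapsack.
Take 5×M, 3×B, and 1×F: weight 32 ≤ 32, strength 5·9 + 3·6 + 1·7 = 70.
No other integer combination yields more.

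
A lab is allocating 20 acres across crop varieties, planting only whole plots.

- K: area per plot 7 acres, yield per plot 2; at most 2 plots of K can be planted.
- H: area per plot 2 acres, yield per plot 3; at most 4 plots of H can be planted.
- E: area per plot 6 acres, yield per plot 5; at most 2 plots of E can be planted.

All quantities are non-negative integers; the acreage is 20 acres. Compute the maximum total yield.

3×H and 2×E: area 18 ≤ 20, yield 3·3 + 2·5 = 19.
4×H and 2×E: area 20 ≤ 20, yield 4·3 + 2·5 = 22.
Best is 22.

22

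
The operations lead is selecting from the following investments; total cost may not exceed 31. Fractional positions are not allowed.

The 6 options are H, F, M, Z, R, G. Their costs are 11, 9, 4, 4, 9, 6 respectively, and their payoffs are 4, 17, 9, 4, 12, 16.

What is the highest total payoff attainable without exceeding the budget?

54

Allowing fractional choices, the relaxed optimum would be about 57.0, but investments are indivisible.
F + Z + R + G: cost 9 + 4 + 9 + 6 = 28 ≤ 31, payoff 17 + 4 + 12 + 16 = 49.
F + M + R + G: cost 9 + 4 + 9 + 6 = 28 ≤ 31, payoff 17 + 9 + 12 + 16 = 54.
Best is F, M, R, and G with total payoff 54.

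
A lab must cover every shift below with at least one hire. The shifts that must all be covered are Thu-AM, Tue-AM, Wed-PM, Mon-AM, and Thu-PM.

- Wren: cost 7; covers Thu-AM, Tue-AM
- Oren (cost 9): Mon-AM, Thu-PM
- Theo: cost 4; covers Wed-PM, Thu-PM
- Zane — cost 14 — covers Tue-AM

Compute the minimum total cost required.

This is a weighted set-cover instance.
Choose Wren, Oren, and Theo: together they cover Thu-AM, Tue-AM, Wed-PM, Mon-AM, Thu-PM — every shift.
Total cost: 7 + 9 + 4 = 20.

20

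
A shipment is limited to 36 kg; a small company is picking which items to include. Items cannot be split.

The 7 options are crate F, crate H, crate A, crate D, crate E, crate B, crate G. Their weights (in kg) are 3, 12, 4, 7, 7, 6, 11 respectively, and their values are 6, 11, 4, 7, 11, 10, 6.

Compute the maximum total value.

45

Treat it as a binary knapsack problem.
Take crate F, crate H, crate D, crate E, and crate B: weight 3 + 12 + 7 + 7 + 6 = 35 ≤ 36, value 6 + 11 + 7 + 11 + 10 = 45.
No other feasible combination does better.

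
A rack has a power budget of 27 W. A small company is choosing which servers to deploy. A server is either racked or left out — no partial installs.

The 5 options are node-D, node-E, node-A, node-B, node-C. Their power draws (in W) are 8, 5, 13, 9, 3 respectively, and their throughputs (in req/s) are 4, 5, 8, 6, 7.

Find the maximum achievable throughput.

22

node-A + node-B + node-C: power draw 13 + 9 + 3 = 25 ≤ 27, throughput 8 + 6 + 7 = 21.
node-D + node-E + node-B + node-C: power draw 8 + 5 + 9 + 3 = 25 ≤ 27, throughput 4 + 5 + 6 + 7 = 22.
Best is node-D, node-E, node-B, and node-C with total throughput 22.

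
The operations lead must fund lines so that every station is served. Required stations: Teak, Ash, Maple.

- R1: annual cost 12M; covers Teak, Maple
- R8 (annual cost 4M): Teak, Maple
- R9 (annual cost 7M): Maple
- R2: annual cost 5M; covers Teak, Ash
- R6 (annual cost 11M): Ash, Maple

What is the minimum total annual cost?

9

Choose R8 and R2: together they cover Teak, Ash, Maple — every station.
Total annual cost: 4 + 5 = 9.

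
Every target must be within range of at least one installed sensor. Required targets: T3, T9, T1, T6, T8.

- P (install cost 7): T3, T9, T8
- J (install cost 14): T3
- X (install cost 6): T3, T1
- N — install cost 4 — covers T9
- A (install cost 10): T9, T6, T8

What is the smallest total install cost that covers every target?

16

This is a weighted set-cover instance.
The greedy cost-per-new-target heuristic would pick P, X, and A for 23, but a cheaper cover exists.
Choose X and A: together they cover T3, T9, T1, T6, T8 — every target.
Total install cost: 6 + 10 = 16.
No cover costs less than 16.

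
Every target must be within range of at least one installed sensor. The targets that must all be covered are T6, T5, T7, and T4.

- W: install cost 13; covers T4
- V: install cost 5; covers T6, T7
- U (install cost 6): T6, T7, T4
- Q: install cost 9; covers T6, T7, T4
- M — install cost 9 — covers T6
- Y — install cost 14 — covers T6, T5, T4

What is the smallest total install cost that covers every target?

This is a weighted set-cover instance.
The greedy cost-per-new-target heuristic would pick U and Y for 20, but a cheaper cover exists.
Choose V and Y: together they cover T6, T5, T7, T4 — every target.
Total install cost: 5 + 14 = 19.
No cover costs less than 19.

19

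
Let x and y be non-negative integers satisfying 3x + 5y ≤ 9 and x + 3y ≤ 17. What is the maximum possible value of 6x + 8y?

18

(x,y)=(3,0): 3·3+5·0=9≤9, 1·3+3·0=3≤17, objective 18.
(x,y)=(2,0): 3·2+5·0=6≤9, 1·2+3·0=2≤17, objective 12.
The best lattice point is (3,0), giving 18.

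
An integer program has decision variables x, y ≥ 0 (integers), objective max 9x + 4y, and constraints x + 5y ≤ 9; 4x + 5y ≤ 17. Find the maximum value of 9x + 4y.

36

(x,y)=(4,0): 1·4+5·0=4≤9, 4·4+5·0=16≤17, objective 36.
(x,y)=(3,1): 1·3+5·1=8≤9, 4·3+5·1=17≤17, objective 31.
(x,y)=(3,0): 1·3+5·0=3≤9, 4·3+5·0=12≤17, objective 27.
Maximum is 36 at (x,y)=(4,0).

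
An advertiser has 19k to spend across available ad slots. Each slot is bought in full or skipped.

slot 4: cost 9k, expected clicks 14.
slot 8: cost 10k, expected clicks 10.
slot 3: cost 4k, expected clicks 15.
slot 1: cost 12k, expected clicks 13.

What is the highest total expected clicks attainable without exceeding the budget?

Allowing fractional choices, the relaxed optimum would be about 35.5, but ad slots are indivisible.
slot 3 + slot 1: cost 4 + 12 = 16 ≤ 19, expected clicks 15 + 13 = 28.
slot 4 + slot 3: cost 9 + 4 = 13 ≤ 19, expected clicks 14 + 15 = 29.
slot 8 + slot 3: cost 10 + 4 = 14 ≤ 19, expected clicks 10 + 15 = 25.
Best is slot 4 and slot 3 with total expected clicks 29.

29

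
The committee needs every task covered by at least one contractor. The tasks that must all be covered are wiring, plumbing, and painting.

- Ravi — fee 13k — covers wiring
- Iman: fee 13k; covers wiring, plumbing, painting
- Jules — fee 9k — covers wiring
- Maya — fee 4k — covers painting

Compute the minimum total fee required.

This is an integer covering problem.
The greedy cost-per-new-task heuristic would pick Maya and Iman for 17, but a cheaper cover exists.
Iman alone covers wiring, plumbing, painting — every task.
Total fee: 13.
No cover costs less than 13.

13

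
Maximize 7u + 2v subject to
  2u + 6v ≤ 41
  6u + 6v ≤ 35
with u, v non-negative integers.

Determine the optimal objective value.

The continuous relaxation peaks at (5.83, 0) with value 40.83; rounding to a feasible lattice point costs some objective.
(u,v)=(5,0) is feasible, giving 35.
(u,v)=(4,1) is feasible, giving 30.
The best lattice point is (5,0), giving 35.

35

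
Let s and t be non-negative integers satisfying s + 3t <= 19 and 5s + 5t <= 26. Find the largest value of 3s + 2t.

15

Relaxing integrality, the LP optimum is 15.60 at (s,t) = (5.2, 0), which is not an integer point.
(s,t)=(5,0) is feasible, giving 15.
(s,t)=(4,1) is feasible, giving 14.
(s,t)=(4,0) is feasible, giving 12.
The best lattice point is (5,0), giving 15.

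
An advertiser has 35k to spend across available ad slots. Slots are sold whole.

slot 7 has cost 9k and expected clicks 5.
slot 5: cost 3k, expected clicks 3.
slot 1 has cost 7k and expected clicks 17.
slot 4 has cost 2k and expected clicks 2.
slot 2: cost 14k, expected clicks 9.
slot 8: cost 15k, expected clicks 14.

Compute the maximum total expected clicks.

39

Allowing fractional choices, the relaxed optimum would be about 41.1, but ad slots are indivisible.
slot 7 + slot 1 + slot 4 + slot 8: cost 9 + 7 + 2 + 15 = 33 ≤ 35, expected clicks 5 + 17 + 2 + 14 = 38.
slot 5 + slot 1 + slot 4 + slot 8: cost 3 + 7 + 2 + 15 = 27 ≤ 35, expected clicks 3 + 17 + 2 + 14 = 36.
slot 7 + slot 5 + slot 1 + slot 8: cost 9 + 3 + 7 + 15 = 34 ≤ 35, expected clicks 5 + 3 + 17 + 14 = 39.
Best is slot 7, slot 5, slot 1, and slot 8 with total expected clicks 39.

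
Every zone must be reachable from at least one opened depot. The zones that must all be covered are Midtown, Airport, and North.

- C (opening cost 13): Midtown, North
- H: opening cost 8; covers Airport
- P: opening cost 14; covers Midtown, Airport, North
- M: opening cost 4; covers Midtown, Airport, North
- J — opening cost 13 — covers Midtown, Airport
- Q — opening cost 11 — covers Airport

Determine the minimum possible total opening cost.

4

M alone covers Midtown, Airport, North — every zone.
Total opening cost: 4.
No cover costs less than 4.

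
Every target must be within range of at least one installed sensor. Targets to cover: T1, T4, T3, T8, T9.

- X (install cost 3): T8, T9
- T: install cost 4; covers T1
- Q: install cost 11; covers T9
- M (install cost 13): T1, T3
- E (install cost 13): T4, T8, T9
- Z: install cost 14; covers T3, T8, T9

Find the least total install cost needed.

26

This is a weighted set-cover instance.
The greedy cost-per-new-target heuristic would pick X, T, M, and E for 33, but a cheaper cover exists.
Choose M and E: together they cover T1, T4, T3, T8, T9 — every target.
Total install cost: 13 + 13 = 26.
No cover costs less than 26.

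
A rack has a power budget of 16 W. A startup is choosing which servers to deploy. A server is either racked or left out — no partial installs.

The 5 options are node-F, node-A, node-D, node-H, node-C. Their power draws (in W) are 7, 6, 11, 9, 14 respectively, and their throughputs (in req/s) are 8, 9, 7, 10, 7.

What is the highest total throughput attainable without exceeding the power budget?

19

Allowing fractional choices, the relaxed optimum would be about 20.3, but servers are indivisible.
node-F + node-A: power draw 7 + 6 = 13 ≤ 16, throughput 8 + 9 = 17.
node-A + node-H: power draw 6 + 9 = 15 ≤ 16, throughput 9 + 10 = 19.
node-F + node-H: power draw 7 + 9 = 16 ≤ 16, throughput 8 + 10 = 18.
Best is node-A and node-H with total throughput 19.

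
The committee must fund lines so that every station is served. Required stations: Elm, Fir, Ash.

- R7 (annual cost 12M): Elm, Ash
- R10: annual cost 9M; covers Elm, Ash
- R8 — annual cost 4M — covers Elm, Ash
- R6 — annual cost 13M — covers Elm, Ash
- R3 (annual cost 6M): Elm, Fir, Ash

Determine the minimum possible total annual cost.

6

The greedy cost-per-new-station heuristic would pick R8 and R3 for 10, but a cheaper cover exists.
R3 alone covers Elm, Fir, Ash — every station.
Total annual cost: 6.
No cover costs less than 6.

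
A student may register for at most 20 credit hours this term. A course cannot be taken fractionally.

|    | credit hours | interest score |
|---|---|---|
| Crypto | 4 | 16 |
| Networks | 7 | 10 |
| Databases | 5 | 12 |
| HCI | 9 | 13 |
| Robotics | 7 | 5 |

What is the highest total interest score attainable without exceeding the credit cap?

Take Crypto, Databases, and HCI: credit hours 4 + 5 + 9 = 18 ≤ 20, interest score 16 + 12 + 13 = 41.
No other feasible combination does better.

41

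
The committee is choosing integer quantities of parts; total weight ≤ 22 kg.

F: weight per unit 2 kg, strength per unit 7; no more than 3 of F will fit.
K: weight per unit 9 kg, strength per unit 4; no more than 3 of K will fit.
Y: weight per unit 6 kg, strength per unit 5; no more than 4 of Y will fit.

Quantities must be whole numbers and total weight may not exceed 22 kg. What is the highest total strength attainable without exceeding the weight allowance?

31

This is a bounded integer knapsack.
Take 3×F and 2×Y: weight 18 ≤ 22, strength 3·7 + 2·5 = 31.
F has the best ratio (7/2) and is taken to its limit of 3; remaining capacity is filled optimally with the others.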